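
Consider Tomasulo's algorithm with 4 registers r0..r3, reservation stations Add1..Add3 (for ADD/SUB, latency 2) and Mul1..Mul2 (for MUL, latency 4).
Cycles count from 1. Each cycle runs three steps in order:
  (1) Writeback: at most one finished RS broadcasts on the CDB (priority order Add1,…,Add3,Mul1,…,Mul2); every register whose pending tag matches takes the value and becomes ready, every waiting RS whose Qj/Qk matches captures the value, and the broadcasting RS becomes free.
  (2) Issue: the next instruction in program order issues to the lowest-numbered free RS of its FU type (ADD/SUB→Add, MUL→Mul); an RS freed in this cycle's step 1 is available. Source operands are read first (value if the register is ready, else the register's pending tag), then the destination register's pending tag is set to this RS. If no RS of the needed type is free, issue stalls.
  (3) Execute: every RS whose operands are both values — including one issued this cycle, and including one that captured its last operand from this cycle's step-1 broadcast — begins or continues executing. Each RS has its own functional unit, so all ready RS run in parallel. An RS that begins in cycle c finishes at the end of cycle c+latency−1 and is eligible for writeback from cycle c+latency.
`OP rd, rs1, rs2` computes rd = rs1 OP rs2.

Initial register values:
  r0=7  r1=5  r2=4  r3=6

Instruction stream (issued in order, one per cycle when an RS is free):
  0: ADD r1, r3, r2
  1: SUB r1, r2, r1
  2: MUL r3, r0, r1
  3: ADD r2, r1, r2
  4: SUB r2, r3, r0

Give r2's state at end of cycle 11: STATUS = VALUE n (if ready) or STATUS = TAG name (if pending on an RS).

cycle 1: issue ADD r1<-Add1 // r0:7,r1:Add1,r2:4,r3:6
cycle 2: issue SUB r1<-Add2 // r0:7,r1:Add2,r2:4,r3:6
cycle 3: CDB Add1=10; issue MUL r3<-Mul1 // r0:7,r1:Add2,r2:4,r3:Mul1
cycle 4: issue ADD r2<-Add1 // r0:7,r1:Add2,r2:Add1,r3:Mul1
cycle 5: CDB Add2=-6; issue SUB r2<-Add2 // r0:7,r1:-6,r2:Add2,r3:Mul1
cycle 6: - // r0:7,r1:-6,r2:Add2,r3:Mul1
cycle 7: CDB Add1=-2 // r0:7,r1:-6,r2:Add2,r3:Mul1
cycle 8: - // r0:7,r1:-6,r2:Add2,r3:Mul1
cycle 9: CDB Mul1=-42 // r0:7,r1:-6,r2:Add2,r3:-42
cycle 10: - // r0:7,r1:-6,r2:Add2,r3:-42
cycle 11: CDB Add2=-49 // r0:7,r1:-6,r2:-49,r3:-42

STATUS = VALUE -49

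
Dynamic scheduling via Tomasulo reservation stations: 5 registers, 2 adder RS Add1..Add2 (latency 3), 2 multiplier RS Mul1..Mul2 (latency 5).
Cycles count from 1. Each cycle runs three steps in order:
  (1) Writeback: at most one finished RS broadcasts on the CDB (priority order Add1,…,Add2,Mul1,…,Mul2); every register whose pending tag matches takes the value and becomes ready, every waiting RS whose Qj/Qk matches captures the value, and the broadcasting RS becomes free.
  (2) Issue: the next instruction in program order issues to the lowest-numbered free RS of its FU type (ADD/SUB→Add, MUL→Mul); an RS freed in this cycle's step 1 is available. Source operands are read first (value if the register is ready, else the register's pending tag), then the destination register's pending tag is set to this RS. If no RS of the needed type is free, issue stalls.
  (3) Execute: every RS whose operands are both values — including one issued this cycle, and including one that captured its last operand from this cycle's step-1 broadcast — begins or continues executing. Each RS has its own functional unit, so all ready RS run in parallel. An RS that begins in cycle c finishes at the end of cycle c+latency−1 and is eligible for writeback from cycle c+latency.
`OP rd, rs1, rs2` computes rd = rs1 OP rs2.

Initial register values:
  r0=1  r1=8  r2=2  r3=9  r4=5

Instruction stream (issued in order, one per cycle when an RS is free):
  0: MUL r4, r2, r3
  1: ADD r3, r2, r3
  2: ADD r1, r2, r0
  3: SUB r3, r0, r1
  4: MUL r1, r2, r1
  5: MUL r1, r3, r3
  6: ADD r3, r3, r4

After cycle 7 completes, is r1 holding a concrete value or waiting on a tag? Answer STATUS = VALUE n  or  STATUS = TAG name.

  c1: issue MUL r4<-Mul1  regs: r0:1,r1:8,r2:2,r3:9,r4:Mul1
  c2: issue ADD r3<-Add1  regs: r0:1,r1:8,r2:2,r3:Add1,r4:Mul1
  c3: issue ADD r1<-Add2  regs: r0:1,r1:Add2,r2:2,r3:Add1,r4:Mul1
  c4: stall  regs: r0:1,r1:Add2,r2:2,r3:Add1,r4:Mul1
  c5: CDB Add1=11; issue SUB r3<-Add1  regs: r0:1,r1:Add2,r2:2,r3:Add1,r4:Mul1
  c6: CDB Add2=3; issue MUL r1<-Mul2  regs: r0:1,r1:Mul2,r2:2,r3:Add1,r4:Mul1
  c7: CDB Mul1=18; issue MUL r1<-Mul1  regs: r0:1,r1:Mul1,r2:2,r3:Add1,r4:18

STATUS = TAG Mul1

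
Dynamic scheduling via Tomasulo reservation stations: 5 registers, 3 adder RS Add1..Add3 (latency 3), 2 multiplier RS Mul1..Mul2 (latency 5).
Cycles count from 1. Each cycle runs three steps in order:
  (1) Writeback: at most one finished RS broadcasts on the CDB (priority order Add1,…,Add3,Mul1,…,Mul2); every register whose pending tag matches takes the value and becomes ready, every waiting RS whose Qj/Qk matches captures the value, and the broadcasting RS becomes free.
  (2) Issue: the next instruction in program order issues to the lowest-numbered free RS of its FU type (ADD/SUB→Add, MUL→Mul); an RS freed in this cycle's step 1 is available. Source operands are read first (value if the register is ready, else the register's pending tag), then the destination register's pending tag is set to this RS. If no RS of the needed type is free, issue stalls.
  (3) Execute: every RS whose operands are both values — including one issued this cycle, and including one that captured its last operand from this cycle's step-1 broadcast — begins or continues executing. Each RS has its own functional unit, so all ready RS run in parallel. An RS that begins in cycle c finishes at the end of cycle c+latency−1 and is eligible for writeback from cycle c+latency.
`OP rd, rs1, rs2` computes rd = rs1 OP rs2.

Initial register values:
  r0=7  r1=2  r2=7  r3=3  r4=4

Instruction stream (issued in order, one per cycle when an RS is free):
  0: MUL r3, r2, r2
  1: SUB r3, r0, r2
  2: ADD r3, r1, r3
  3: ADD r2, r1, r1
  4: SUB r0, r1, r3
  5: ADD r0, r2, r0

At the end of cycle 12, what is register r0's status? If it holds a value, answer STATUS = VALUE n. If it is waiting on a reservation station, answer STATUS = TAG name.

STATUS = TAG Add3

cycle 1: issue MUL r3<-Mul1 // r0:7,r1:2,r2:7,r3:Mul1,r4:4
cycle 2: issue SUB r3<-Add1 // r0:7,r1:2,r2:7,r3:Add1,r4:4
cycle 3: issue ADD r3<-Add2 // r0:7,r1:2,r2:7,r3:Add2,r4:4
cycle 4: issue ADD r2<-Add3 // r0:7,r1:2,r2:Add3,r3:Add2,r4:4
cycle 5: CDB Add1=0; issue SUB r0<-Add1 // r0:Add1,r1:2,r2:Add3,r3:Add2,r4:4
cycle 6: CDB Mul1=49; stall // r0:Add1,r1:2,r2:Add3,r3:Add2,r4:4
cycle 7: CDB Add3=4; issue ADD r0<-Add3 // r0:Add3,r1:2,r2:4,r3:Add2,r4:4
cycle 8: CDB Add2=2 // r0:Add3,r1:2,r2:4,r3:2,r4:4
cycle 9: - // r0:Add3,r1:2,r2:4,r3:2,r4:4
cycle 10: - // r0:Add3,r1:2,r2:4,r3:2,r4:4
cycle 11: CDB Add1=0 // r0:Add3,r1:2,r2:4,r3:2,r4:4
cycle 12: - // r0:Add3,r1:2,r2:4,r3:2,r4:4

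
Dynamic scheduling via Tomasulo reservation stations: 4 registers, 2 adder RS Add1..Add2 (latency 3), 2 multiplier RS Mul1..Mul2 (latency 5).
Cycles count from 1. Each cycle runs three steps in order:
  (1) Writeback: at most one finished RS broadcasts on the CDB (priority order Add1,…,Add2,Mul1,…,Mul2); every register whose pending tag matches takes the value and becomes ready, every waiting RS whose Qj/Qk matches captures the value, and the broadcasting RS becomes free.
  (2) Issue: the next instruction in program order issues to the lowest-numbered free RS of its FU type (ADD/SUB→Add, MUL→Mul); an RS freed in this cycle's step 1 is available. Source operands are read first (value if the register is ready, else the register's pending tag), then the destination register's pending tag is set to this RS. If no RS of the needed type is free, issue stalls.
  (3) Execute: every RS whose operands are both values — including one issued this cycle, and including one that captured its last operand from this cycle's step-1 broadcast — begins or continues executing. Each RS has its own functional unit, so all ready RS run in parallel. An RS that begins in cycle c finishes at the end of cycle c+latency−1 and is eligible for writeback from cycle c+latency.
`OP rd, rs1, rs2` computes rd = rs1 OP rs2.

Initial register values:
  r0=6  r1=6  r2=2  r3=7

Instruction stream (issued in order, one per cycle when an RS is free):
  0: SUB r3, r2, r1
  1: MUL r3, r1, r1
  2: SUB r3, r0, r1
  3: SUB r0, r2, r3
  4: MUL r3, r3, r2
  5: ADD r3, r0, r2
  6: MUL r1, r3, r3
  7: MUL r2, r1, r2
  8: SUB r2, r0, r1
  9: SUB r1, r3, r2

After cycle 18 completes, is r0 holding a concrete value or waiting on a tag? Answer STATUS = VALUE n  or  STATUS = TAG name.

c1: issue SUB r3<-Add1 | r0:6,r1:6,r2:2,r3:Add1
c2: issue MUL r3<-Mul1 | r0:6,r1:6,r2:2,r3:Mul1
c3: issue SUB r3<-Add2 | r0:6,r1:6,r2:2,r3:Add2
c4: CDB Add1=-4; issue SUB r0<-Add1 | r0:Add1,r1:6,r2:2,r3:Add2
c5: issue MUL r3<-Mul2 | r0:Add1,r1:6,r2:2,r3:Mul2
c6: CDB Add2=0; issue ADD r3<-Add2 | r0:Add1,r1:6,r2:2,r3:Add2
c7: CDB Mul1=36; issue MUL r1<-Mul1 | r0:Add1,r1:Mul1,r2:2,r3:Add2
c8: stall | r0:Add1,r1:Mul1,r2:2,r3:Add2
c9: CDB Add1=2; stall | r0:2,r1:Mul1,r2:2,r3:Add2
c10: stall | r0:2,r1:Mul1,r2:2,r3:Add2
c11: CDB Mul2=0; issue MUL r2<-Mul2 | r0:2,r1:Mul1,r2:Mul2,r3:Add2
c12: CDB Add2=4; issue SUB r2<-Add1 | r0:2,r1:Mul1,r2:Add1,r3:4
c13: issue SUB r1<-Add2 | r0:2,r1:Add2,r2:Add1,r3:4
c14: - | r0:2,r1:Add2,r2:Add1,r3:4
c15: - | r0:2,r1:Add2,r2:Add1,r3:4
c16: - | r0:2,r1:Add2,r2:Add1,r3:4
c17: CDB Mul1=16 | r0:2,r1:Add2,r2:Add1,r3:4
c18: - | r0:2,r1:Add2,r2:Add1,r3:4

STATUS = VALUE 2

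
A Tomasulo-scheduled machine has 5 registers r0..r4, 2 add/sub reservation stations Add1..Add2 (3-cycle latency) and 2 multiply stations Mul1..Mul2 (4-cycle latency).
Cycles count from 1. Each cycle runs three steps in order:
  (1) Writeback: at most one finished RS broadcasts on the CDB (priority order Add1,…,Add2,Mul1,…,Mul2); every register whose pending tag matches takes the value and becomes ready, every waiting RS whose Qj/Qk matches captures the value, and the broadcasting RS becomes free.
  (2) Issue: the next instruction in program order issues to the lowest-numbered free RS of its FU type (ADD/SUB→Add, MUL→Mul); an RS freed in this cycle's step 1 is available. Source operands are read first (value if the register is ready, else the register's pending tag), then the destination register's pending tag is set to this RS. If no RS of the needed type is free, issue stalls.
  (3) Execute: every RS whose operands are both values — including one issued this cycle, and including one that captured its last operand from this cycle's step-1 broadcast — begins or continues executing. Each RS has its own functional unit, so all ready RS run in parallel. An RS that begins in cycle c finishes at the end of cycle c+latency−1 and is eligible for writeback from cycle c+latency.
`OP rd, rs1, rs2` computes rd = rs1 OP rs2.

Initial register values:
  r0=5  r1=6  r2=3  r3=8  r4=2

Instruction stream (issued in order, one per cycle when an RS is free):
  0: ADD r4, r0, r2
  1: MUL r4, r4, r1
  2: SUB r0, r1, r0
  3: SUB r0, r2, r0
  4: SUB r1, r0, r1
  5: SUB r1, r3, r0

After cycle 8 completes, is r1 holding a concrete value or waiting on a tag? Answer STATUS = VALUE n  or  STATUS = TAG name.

c1: issue ADD r4<-Add1 | r0:5,r1:6,r2:3,r3:8,r4:Add1
c2: issue MUL r4<-Mul1 | r0:5,r1:6,r2:3,r3:8,r4:Mul1
c3: issue SUB r0<-Add2 | r0:Add2,r1:6,r2:3,r3:8,r4:Mul1
c4: CDB Add1=8; issue SUB r0<-Add1 | r0:Add1,r1:6,r2:3,r3:8,r4:Mul1
c5: stall | r0:Add1,r1:6,r2:3,r3:8,r4:Mul1
c6: CDB Add2=1; issue SUB r1<-Add2 | r0:Add1,r1:Add2,r2:3,r3:8,r4:Mul1
c7: stall | r0:Add1,r1:Add2,r2:3,r3:8,r4:Mul1
c8: CDB Mul1=48; stall | r0:Add1,r1:Add2,r2:3,r3:8,r4:48

STATUS = TAG Add2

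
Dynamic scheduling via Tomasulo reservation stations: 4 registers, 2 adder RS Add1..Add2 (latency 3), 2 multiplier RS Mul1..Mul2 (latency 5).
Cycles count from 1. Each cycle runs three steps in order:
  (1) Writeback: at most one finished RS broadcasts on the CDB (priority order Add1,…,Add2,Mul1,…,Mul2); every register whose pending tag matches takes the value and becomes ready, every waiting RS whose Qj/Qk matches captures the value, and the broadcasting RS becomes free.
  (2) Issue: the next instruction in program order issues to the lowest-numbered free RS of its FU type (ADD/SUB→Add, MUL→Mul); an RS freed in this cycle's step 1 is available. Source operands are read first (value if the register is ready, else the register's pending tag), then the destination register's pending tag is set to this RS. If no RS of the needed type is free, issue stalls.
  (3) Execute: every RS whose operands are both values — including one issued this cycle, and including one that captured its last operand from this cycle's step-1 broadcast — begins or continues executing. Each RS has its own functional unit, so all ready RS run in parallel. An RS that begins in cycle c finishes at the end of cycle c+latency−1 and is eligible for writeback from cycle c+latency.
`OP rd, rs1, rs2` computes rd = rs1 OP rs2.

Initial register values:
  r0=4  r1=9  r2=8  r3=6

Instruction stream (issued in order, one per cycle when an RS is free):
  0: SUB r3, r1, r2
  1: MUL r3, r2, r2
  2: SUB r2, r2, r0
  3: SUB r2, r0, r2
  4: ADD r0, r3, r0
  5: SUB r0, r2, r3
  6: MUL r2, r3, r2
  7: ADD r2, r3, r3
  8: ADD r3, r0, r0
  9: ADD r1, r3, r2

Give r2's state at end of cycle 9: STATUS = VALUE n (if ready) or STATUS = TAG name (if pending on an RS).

c1: issue SUB r3<-Add1 | r0:4,r1:9,r2:8,r3:Add1
c2: issue MUL r3<-Mul1 | r0:4,r1:9,r2:8,r3:Mul1
c3: issue SUB r2<-Add2 | r0:4,r1:9,r2:Add2,r3:Mul1
c4: CDB Add1=1; issue SUB r2<-Add1 | r0:4,r1:9,r2:Add1,r3:Mul1
c5: stall | r0:4,r1:9,r2:Add1,r3:Mul1
c6: CDB Add2=4; issue ADD r0<-Add2 | r0:Add2,r1:9,r2:Add1,r3:Mul1
c7: CDB Mul1=64; stall | r0:Add2,r1:9,r2:Add1,r3:64
c8: stall | r0:Add2,r1:9,r2:Add1,r3:64
c9: CDB Add1=0; issue SUB r0<-Add1 | r0:Add1,r1:9,r2:0,r3:64

STATUS = VALUE 0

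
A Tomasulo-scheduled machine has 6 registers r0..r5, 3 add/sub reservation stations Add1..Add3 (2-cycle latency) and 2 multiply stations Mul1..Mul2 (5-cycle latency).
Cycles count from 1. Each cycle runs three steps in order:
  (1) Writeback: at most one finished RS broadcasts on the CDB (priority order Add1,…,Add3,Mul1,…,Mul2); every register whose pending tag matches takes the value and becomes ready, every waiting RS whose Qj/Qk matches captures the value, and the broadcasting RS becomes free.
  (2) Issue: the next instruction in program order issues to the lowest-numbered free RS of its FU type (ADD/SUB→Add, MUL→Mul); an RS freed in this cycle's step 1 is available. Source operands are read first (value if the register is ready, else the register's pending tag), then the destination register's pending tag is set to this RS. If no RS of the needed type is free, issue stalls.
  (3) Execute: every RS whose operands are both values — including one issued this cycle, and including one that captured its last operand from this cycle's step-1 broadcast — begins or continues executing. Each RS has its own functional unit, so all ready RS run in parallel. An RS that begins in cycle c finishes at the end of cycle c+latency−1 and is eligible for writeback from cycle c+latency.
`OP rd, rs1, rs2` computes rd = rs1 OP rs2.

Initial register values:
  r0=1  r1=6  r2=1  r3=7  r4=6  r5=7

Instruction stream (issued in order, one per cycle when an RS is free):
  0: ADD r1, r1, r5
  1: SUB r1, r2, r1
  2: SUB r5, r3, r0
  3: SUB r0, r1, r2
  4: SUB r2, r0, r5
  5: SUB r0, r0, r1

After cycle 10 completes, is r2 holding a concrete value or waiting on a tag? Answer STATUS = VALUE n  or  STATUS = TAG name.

cycle 1: issue ADD r1<-Add1 // r0:1,r1:Add1,r2:1,r3:7,r4:6,r5:7
cycle 2: issue SUB r1<-Add2 // r0:1,r1:Add2,r2:1,r3:7,r4:6,r5:7
cycle 3: CDB Add1=13; issue SUB r5<-Add1 // r0:1,r1:Add2,r2:1,r3:7,r4:6,r5:Add1
cycle 4: issue SUB r0<-Add3 // r0:Add3,r1:Add2,r2:1,r3:7,r4:6,r5:Add1
cycle 5: CDB Add1=6; issue SUB r2<-Add1 // r0:Add3,r1:Add2,r2:Add1,r3:7,r4:6,r5:6
cycle 6: CDB Add2=-12; issue SUB r0<-Add2 // r0:Add2,r1:-12,r2:Add1,r3:7,r4:6,r5:6
cycle 7: - // r0:Add2,r1:-12,r2:Add1,r3:7,r4:6,r5:6
cycle 8: CDB Add3=-13 // r0:Add2,r1:-12,r2:Add1,r3:7,r4:6,r5:6
cycle 9: - // r0:Add2,r1:-12,r2:Add1,r3:7,r4:6,r5:6
cycle 10: CDB Add1=-19 // r0:Add2,r1:-12,r2:-19,r3:7,r4:6,r5:6

STATUS = VALUE -19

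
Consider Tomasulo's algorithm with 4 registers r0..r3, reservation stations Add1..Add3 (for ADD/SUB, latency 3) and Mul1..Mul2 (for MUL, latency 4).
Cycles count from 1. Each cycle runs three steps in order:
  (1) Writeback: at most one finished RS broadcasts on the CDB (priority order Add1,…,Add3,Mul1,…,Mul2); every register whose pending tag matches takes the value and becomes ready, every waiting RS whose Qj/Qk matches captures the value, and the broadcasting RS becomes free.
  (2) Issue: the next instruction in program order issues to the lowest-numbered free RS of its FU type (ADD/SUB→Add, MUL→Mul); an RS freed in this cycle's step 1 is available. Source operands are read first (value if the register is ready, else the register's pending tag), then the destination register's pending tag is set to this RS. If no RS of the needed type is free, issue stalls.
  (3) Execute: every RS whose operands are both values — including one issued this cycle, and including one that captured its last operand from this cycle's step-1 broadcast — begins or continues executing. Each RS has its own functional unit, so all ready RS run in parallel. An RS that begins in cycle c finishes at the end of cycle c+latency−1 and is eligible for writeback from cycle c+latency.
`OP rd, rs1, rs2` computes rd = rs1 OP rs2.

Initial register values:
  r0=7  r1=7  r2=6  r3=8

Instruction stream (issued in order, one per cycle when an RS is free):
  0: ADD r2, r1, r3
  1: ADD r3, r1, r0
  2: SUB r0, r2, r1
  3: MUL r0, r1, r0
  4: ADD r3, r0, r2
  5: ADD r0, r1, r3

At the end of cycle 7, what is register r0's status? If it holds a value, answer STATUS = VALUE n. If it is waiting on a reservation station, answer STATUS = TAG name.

STATUS = TAG Add2

cycle 1: issue ADD r2<-Add1 // r0:7,r1:7,r2:Add1,r3:8
cycle 2: issue ADD r3<-Add2 // r0:7,r1:7,r2:Add1,r3:Add2
cycle 3: issue SUB r0<-Add3 // r0:Add3,r1:7,r2:Add1,r3:Add2
cycle 4: CDB Add1=15; issue MUL r0<-Mul1 // r0:Mul1,r1:7,r2:15,r3:Add2
cycle 5: CDB Add2=14; issue ADD r3<-Add1 // r0:Mul1,r1:7,r2:15,r3:Add1
cycle 6: issue ADD r0<-Add2 // r0:Add2,r1:7,r2:15,r3:Add1
cycle 7: CDB Add3=8 // r0:Add2,r1:7,r2:15,r3:Add1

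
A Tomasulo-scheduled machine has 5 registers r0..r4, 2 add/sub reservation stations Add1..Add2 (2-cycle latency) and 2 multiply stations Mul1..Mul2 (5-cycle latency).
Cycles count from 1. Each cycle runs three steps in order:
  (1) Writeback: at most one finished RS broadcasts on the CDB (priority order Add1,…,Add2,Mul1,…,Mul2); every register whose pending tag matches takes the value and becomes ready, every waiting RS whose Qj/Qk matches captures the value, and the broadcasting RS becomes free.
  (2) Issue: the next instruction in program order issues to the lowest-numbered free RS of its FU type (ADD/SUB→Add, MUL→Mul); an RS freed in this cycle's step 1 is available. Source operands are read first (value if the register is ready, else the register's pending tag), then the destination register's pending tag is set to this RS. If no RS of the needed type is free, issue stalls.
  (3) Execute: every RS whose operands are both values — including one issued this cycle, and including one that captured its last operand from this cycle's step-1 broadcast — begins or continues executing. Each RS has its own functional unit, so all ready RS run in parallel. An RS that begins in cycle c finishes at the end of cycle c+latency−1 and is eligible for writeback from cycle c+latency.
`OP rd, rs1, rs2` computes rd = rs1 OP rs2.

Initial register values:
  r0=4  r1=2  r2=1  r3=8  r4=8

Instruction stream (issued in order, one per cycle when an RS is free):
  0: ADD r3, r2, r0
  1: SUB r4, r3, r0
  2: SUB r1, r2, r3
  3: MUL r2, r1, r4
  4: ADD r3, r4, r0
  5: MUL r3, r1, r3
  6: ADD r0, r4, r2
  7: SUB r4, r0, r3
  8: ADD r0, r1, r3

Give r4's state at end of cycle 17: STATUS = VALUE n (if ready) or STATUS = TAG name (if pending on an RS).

STATUS = VALUE 17

  c1: issue ADD r3<-Add1  regs: r0:4,r1:2,r2:1,r3:Add1,r4:8
  c2: issue SUB r4<-Add2  regs: r0:4,r1:2,r2:1,r3:Add1,r4:Add2
  c3: CDB Add1=5; issue SUB r1<-Add1  regs: r0:4,r1:Add1,r2:1,r3:5,r4:Add2
  c4: issue MUL r2<-Mul1  regs: r0:4,r1:Add1,r2:Mul1,r3:5,r4:Add2
  c5: CDB Add1=-4; issue ADD r3<-Add1  regs: r0:4,r1:-4,r2:Mul1,r3:Add1,r4:Add2
  c6: CDB Add2=1; issue MUL r3<-Mul2  regs: r0:4,r1:-4,r2:Mul1,r3:Mul2,r4:1
  c7: issue ADD r0<-Add2  regs: r0:Add2,r1:-4,r2:Mul1,r3:Mul2,r4:1
  c8: CDB Add1=5; issue SUB r4<-Add1  regs: r0:Add2,r1:-4,r2:Mul1,r3:Mul2,r4:Add1
  c9: stall  regs: r0:Add2,r1:-4,r2:Mul1,r3:Mul2,r4:Add1
  c10: stall  regs: r0:Add2,r1:-4,r2:Mul1,r3:Mul2,r4:Add1
  c11: CDB Mul1=-4; stall  regs: r0:Add2,r1:-4,r2:-4,r3:Mul2,r4:Add1
  c12: stall  regs: r0:Add2,r1:-4,r2:-4,r3:Mul2,r4:Add1
  c13: CDB Add2=-3; issue ADD r0<-Add2  regs: r0:Add2,r1:-4,r2:-4,r3:Mul2,r4:Add1
  c14: CDB Mul2=-20  regs: r0:Add2,r1:-4,r2:-4,r3:-20,r4:Add1
  c15: -  regs: r0:Add2,r1:-4,r2:-4,r3:-20,r4:Add1
  c16: CDB Add1=17  regs: r0:Add2,r1:-4,r2:-4,r3:-20,r4:17
  c17: CDB Add2=-24  regs: r0:-24,r1:-4,r2:-4,r3:-20,r4:17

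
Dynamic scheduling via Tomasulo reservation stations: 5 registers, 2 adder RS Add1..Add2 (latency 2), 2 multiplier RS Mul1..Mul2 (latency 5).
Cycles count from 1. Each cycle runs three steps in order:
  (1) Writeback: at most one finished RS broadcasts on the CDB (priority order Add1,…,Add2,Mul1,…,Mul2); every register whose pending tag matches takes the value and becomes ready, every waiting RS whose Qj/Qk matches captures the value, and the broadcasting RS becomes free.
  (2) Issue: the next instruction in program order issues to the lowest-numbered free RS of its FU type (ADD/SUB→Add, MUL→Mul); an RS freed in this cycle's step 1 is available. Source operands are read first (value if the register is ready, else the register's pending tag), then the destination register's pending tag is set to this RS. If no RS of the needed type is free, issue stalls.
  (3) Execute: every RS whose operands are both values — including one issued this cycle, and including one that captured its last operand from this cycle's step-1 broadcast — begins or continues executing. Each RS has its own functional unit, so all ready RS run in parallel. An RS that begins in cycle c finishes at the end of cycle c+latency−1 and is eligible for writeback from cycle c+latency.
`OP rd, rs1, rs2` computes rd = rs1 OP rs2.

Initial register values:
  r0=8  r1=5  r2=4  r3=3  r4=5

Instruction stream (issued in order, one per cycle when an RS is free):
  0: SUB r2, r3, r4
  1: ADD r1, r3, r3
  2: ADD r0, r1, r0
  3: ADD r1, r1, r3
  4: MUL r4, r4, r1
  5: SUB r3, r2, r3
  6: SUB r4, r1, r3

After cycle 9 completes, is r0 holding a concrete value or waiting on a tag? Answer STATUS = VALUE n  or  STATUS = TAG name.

STATUS = VALUE 14

  c1: issue SUB r2<-Add1  regs: r0:8,r1:5,r2:Add1,r3:3,r4:5
  c2: issue ADD r1<-Add2  regs: r0:8,r1:Add2,r2:Add1,r3:3,r4:5
  c3: CDB Add1=-2; issue ADD r0<-Add1  regs: r0:Add1,r1:Add2,r2:-2,r3:3,r4:5
  c4: CDB Add2=6; issue ADD r1<-Add2  regs: r0:Add1,r1:Add2,r2:-2,r3:3,r4:5
  c5: issue MUL r4<-Mul1  regs: r0:Add1,r1:Add2,r2:-2,r3:3,r4:Mul1
  c6: CDB Add1=14; issue SUB r3<-Add1  regs: r0:14,r1:Add2,r2:-2,r3:Add1,r4:Mul1
  c7: CDB Add2=9; issue SUB r4<-Add2  regs: r0:14,r1:9,r2:-2,r3:Add1,r4:Add2
  c8: CDB Add1=-5  regs: r0:14,r1:9,r2:-2,r3:-5,r4:Add2
  c9: -  regs: r0:14,r1:9,r2:-2,r3:-5,r4:Add2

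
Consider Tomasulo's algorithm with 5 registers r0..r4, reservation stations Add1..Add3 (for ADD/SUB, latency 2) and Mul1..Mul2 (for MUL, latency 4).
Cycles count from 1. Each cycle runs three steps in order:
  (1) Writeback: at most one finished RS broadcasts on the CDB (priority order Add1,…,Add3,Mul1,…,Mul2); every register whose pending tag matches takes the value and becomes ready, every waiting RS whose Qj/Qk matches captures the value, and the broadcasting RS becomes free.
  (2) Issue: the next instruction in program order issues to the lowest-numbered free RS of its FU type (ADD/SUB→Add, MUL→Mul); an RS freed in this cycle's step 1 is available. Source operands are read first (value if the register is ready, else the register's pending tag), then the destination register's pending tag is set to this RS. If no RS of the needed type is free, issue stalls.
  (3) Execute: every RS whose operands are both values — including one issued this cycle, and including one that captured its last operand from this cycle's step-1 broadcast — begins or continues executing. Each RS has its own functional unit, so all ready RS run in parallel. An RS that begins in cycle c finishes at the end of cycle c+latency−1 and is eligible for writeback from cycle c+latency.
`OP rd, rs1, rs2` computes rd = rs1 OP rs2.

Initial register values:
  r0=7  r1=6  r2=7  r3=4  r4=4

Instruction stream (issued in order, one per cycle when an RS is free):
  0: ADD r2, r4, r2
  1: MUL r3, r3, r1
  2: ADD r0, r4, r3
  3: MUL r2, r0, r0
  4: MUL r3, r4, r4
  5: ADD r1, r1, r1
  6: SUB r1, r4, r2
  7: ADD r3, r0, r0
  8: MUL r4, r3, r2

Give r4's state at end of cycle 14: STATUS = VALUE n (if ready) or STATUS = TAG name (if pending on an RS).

  c1: issue ADD r2<-Add1  regs: r0:7,r1:6,r2:Add1,r3:4,r4:4
  c2: issue MUL r3<-Mul1  regs: r0:7,r1:6,r2:Add1,r3:Mul1,r4:4
  c3: CDB Add1=11; issue ADD r0<-Add1  regs: r0:Add1,r1:6,r2:11,r3:Mul1,r4:4
  c4: issue MUL r2<-Mul2  regs: r0:Add1,r1:6,r2:Mul2,r3:Mul1,r4:4
  c5: stall  regs: r0:Add1,r1:6,r2:Mul2,r3:Mul1,r4:4
  c6: CDB Mul1=24; issue MUL r3<-Mul1  regs: r0:Add1,r1:6,r2:Mul2,r3:Mul1,r4:4
  c7: issue ADD r1<-Add2  regs: r0:Add1,r1:Add2,r2:Mul2,r3:Mul1,r4:4
  c8: CDB Add1=28; issue SUB r1<-Add1  regs: r0:28,r1:Add1,r2:Mul2,r3:Mul1,r4:4
  c9: CDB Add2=12; issue ADD r3<-Add2  regs: r0:28,r1:Add1,r2:Mul2,r3:Add2,r4:4
  c10: CDB Mul1=16; issue MUL r4<-Mul1  regs: r0:28,r1:Add1,r2:Mul2,r3:Add2,r4:Mul1
  c11: CDB Add2=56  regs: r0:28,r1:Add1,r2:Mul2,r3:56,r4:Mul1
  c12: CDB Mul2=784  regs: r0:28,r1:Add1,r2:784,r3:56,r4:Mul1
  c13: -  regs: r0:28,r1:Add1,r2:784,r3:56,r4:Mul1
  c14: CDB Add1=-780  regs: r0:28,r1:-780,r2:784,r3:56,r4:Mul1

STATUS = TAG Mul1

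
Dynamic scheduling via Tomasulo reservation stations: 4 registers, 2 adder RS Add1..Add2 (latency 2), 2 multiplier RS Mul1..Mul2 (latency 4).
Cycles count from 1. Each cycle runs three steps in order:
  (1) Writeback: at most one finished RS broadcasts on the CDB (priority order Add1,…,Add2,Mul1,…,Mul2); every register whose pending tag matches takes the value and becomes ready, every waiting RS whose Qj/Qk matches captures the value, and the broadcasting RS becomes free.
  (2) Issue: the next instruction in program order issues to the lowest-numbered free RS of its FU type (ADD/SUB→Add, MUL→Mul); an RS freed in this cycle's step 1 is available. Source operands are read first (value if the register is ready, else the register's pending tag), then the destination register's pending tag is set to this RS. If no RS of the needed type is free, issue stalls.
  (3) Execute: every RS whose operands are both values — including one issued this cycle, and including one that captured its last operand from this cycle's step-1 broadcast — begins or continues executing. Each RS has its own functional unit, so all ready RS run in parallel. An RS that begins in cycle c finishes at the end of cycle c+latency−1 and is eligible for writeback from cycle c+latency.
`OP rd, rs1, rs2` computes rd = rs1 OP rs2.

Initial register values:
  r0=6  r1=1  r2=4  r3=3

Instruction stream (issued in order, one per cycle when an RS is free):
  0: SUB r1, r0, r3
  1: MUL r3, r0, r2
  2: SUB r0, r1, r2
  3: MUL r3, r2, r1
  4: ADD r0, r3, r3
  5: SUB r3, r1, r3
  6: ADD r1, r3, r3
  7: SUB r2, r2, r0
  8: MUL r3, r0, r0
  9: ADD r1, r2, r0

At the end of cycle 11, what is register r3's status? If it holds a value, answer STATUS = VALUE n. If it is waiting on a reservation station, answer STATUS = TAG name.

cycle 1: issue SUB r1<-Add1 // r0:6,r1:Add1,r2:4,r3:3
cycle 2: issue MUL r3<-Mul1 // r0:6,r1:Add1,r2:4,r3:Mul1
cycle 3: CDB Add1=3; issue SUB r0<-Add1 // r0:Add1,r1:3,r2:4,r3:Mul1
cycle 4: issue MUL r3<-Mul2 // r0:Add1,r1:3,r2:4,r3:Mul2
cycle 5: CDB Add1=-1; issue ADD r0<-Add1 // r0:Add1,r1:3,r2:4,r3:Mul2
cycle 6: CDB Mul1=24; issue SUB r3<-Add2 // r0:Add1,r1:3,r2:4,r3:Add2
cycle 7: stall // r0:Add1,r1:3,r2:4,r3:Add2
cycle 8: CDB Mul2=12; stall // r0:Add1,r1:3,r2:4,r3:Add2
cycle 9: stall // r0:Add1,r1:3,r2:4,r3:Add2
cycle 10: CDB Add1=24; issue ADD r1<-Add1 // r0:24,r1:Add1,r2:4,r3:Add2
cycle 11: CDB Add2=-9; issue SUB r2<-Add2 // r0:24,r1:Add1,r2:Add2,r3:-9

STATUS = VALUE -9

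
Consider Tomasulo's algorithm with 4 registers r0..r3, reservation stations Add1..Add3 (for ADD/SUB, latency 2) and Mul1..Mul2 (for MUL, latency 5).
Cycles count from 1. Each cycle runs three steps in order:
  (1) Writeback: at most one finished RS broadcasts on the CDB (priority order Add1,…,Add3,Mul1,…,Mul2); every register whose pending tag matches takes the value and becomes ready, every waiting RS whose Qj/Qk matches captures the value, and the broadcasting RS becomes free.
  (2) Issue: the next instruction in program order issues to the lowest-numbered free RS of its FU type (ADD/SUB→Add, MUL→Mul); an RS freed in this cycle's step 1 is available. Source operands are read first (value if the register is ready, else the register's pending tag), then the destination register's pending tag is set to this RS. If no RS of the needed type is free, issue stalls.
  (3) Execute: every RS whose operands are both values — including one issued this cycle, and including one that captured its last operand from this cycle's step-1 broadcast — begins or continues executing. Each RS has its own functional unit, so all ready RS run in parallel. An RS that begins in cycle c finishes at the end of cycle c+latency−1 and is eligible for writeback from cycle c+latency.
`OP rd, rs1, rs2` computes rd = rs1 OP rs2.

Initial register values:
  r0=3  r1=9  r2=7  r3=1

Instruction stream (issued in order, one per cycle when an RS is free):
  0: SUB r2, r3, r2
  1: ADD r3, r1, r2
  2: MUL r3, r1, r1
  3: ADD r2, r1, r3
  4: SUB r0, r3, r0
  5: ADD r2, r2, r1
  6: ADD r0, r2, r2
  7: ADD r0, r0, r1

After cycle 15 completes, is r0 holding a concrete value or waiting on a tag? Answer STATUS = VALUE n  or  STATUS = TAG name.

  c1: issue SUB r2<-Add1  regs: r0:3,r1:9,r2:Add1,r3:1
  c2: issue ADD r3<-Add2  regs: r0:3,r1:9,r2:Add1,r3:Add2
  c3: CDB Add1=-6; issue MUL r3<-Mul1  regs: r0:3,r1:9,r2:-6,r3:Mul1
  c4: issue ADD r2<-Add1  regs: r0:3,r1:9,r2:Add1,r3:Mul1
  c5: CDB Add2=3; issue SUB r0<-Add2  regs: r0:Add2,r1:9,r2:Add1,r3:Mul1
  c6: issue ADD r2<-Add3  regs: r0:Add2,r1:9,r2:Add3,r3:Mul1
  c7: stall  regs: r0:Add2,r1:9,r2:Add3,r3:Mul1
  c8: CDB Mul1=81; stall  regs: r0:Add2,r1:9,r2:Add3,r3:81
  c9: stall  regs: r0:Add2,r1:9,r2:Add3,r3:81
  c10: CDB Add1=90; issue ADD r0<-Add1  regs: r0:Add1,r1:9,r2:Add3,r3:81
  c11: CDB Add2=78; issue ADD r0<-Add2  regs: r0:Add2,r1:9,r2:Add3,r3:81
  c12: CDB Add3=99  regs: r0:Add2,r1:9,r2:99,r3:81
  c13: -  regs: r0:Add2,r1:9,r2:99,r3:81
  c14: CDB Add1=198  regs: r0:Add2,r1:9,r2:99,r3:81
  c15: -  regs: r0:Add2,r1:9,r2:99,r3:81

STATUS = TAG Add2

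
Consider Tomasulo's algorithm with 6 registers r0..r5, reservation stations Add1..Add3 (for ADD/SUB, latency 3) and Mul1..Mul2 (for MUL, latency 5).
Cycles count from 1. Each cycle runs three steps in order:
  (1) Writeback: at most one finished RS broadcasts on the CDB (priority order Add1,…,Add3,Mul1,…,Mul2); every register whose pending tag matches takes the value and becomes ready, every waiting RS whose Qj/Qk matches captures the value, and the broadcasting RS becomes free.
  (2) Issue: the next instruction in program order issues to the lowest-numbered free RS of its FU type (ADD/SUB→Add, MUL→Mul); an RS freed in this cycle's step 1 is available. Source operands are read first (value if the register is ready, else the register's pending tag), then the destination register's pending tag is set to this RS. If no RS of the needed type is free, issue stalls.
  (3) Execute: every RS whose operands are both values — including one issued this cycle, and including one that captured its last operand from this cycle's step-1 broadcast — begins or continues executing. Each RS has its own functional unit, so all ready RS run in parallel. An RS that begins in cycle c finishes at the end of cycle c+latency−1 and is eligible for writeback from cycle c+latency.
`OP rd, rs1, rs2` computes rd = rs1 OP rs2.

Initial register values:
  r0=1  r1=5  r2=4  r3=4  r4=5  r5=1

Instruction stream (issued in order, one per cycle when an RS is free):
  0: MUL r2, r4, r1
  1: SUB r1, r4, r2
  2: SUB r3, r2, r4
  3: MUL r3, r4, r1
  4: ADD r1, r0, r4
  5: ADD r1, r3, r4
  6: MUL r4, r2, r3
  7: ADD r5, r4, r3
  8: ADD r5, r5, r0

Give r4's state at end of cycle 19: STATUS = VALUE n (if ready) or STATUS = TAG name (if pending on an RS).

  c1: issue MUL r2<-Mul1  regs: r0:1,r1:5,r2:Mul1,r3:4,r4:5,r5:1
  c2: issue SUB r1<-Add1  regs: r0:1,r1:Add1,r2:Mul1,r3:4,r4:5,r5:1
  c3: issue SUB r3<-Add2  regs: r0:1,r1:Add1,r2:Mul1,r3:Add2,r4:5,r5:1
  c4: issue MUL r3<-Mul2  regs: r0:1,r1:Add1,r2:Mul1,r3:Mul2,r4:5,r5:1
  c5: issue ADD r1<-Add3  regs: r0:1,r1:Add3,r2:Mul1,r3:Mul2,r4:5,r5:1
  c6: CDB Mul1=25; stall  regs: r0:1,r1:Add3,r2:25,r3:Mul2,r4:5,r5:1
  c7: stall  regs: r0:1,r1:Add3,r2:25,r3:Mul2,r4:5,r5:1
  c8: CDB Add3=6; issue ADD r1<-Add3  regs: r0:1,r1:Add3,r2:25,r3:Mul2,r4:5,r5:1
  c9: CDB Add1=-20; issue MUL r4<-Mul1  regs: r0:1,r1:Add3,r2:25,r3:Mul2,r4:Mul1,r5:1
  c10: CDB Add2=20; issue ADD r5<-Add1  regs: r0:1,r1:Add3,r2:25,r3:Mul2,r4:Mul1,r5:Add1
  c11: issue ADD r5<-Add2  regs: r0:1,r1:Add3,r2:25,r3:Mul2,r4:Mul1,r5:Add2
  c12: -  regs: r0:1,r1:Add3,r2:25,r3:Mul2,r4:Mul1,r5:Add2
  c13: -  regs: r0:1,r1:Add3,r2:25,r3:Mul2,r4:Mul1,r5:Add2
  c14: CDB Mul2=-100  regs: r0:1,r1:Add3,r2:25,r3:-100,r4:Mul1,r5:Add2
  c15: -  regs: r0:1,r1:Add3,r2:25,r3:-100,r4:Mul1,r5:Add2
  c16: -  regs: r0:1,r1:Add3,r2:25,r3:-100,r4:Mul1,r5:Add2
  c17: CDB Add3=-95  regs: r0:1,r1:-95,r2:25,r3:-100,r4:Mul1,r5:Add2
  c18: -  regs: r0:1,r1:-95,r2:25,r3:-100,r4:Mul1,r5:Add2
  c19: CDB Mul1=-2500  regs: r0:1,r1:-95,r2:25,r3:-100,r4:-2500,r5:Add2

STATUS = VALUE -2500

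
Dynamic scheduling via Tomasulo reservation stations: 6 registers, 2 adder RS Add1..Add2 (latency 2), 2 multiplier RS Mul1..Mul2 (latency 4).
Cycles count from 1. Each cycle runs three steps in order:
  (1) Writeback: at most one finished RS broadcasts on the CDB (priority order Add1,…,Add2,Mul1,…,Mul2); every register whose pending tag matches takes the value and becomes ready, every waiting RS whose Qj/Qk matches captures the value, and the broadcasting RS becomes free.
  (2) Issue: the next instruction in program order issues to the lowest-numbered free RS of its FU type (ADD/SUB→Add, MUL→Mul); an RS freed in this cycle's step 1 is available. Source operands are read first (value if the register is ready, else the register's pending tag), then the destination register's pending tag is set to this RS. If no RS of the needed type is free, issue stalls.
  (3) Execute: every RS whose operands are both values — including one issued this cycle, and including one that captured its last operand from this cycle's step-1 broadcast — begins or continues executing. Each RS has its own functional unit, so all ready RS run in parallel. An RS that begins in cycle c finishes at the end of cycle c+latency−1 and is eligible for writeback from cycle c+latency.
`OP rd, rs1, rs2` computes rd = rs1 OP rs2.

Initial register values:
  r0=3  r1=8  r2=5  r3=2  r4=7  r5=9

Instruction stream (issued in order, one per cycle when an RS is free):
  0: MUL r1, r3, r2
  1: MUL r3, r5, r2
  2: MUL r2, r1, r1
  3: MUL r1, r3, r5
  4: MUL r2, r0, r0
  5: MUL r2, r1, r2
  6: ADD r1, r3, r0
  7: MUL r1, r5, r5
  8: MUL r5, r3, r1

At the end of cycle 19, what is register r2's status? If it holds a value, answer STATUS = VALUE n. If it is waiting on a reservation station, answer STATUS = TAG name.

STATUS = VALUE 3645

c1: issue MUL r1<-Mul1 | r0:3,r1:Mul1,r2:5,r3:2,r4:7,r5:9
c2: issue MUL r3<-Mul2 | r0:3,r1:Mul1,r2:5,r3:Mul2,r4:7,r5:9
c3: stall | r0:3,r1:Mul1,r2:5,r3:Mul2,r4:7,r5:9
c4: stall | r0:3,r1:Mul1,r2:5,r3:Mul2,r4:7,r5:9
c5: CDB Mul1=10; issue MUL r2<-Mul1 | r0:3,r1:10,r2:Mul1,r3:Mul2,r4:7,r5:9
c6: CDB Mul2=45; issue MUL r1<-Mul2 | r0:3,r1:Mul2,r2:Mul1,r3:45,r4:7,r5:9
c7: stall | r0:3,r1:Mul2,r2:Mul1,r3:45,r4:7,r5:9
c8: stall | r0:3,r1:Mul2,r2:Mul1,r3:45,r4:7,r5:9
c9: CDB Mul1=100; issue MUL r2<-Mul1 | r0:3,r1:Mul2,r2:Mul1,r3:45,r4:7,r5:9
c10: CDB Mul2=405; issue MUL r2<-Mul2 | r0:3,r1:405,r2:Mul2,r3:45,r4:7,r5:9
c11: issue ADD r1<-Add1 | r0:3,r1:Add1,r2:Mul2,r3:45,r4:7,r5:9
c12: stall | r0:3,r1:Add1,r2:Mul2,r3:45,r4:7,r5:9
c13: CDB Add1=48; stall | r0:3,r1:48,r2:Mul2,r3:45,r4:7,r5:9
c14: CDB Mul1=9; issue MUL r1<-Mul1 | r0:3,r1:Mul1,r2:Mul2,r3:45,r4:7,r5:9
c15: stall | r0:3,r1:Mul1,r2:Mul2,r3:45,r4:7,r5:9
c16: stall | r0:3,r1:Mul1,r2:Mul2,r3:45,r4:7,r5:9
c17: stall | r0:3,r1:Mul1,r2:Mul2,r3:45,r4:7,r5:9
c18: CDB Mul1=81; issue MUL r5<-Mul1 | r0:3,r1:81,r2:Mul2,r3:45,r4:7,r5:Mul1
c19: CDB Mul2=3645 | r0:3,r1:81,r2:3645,r3:45,r4:7,r5:Mul1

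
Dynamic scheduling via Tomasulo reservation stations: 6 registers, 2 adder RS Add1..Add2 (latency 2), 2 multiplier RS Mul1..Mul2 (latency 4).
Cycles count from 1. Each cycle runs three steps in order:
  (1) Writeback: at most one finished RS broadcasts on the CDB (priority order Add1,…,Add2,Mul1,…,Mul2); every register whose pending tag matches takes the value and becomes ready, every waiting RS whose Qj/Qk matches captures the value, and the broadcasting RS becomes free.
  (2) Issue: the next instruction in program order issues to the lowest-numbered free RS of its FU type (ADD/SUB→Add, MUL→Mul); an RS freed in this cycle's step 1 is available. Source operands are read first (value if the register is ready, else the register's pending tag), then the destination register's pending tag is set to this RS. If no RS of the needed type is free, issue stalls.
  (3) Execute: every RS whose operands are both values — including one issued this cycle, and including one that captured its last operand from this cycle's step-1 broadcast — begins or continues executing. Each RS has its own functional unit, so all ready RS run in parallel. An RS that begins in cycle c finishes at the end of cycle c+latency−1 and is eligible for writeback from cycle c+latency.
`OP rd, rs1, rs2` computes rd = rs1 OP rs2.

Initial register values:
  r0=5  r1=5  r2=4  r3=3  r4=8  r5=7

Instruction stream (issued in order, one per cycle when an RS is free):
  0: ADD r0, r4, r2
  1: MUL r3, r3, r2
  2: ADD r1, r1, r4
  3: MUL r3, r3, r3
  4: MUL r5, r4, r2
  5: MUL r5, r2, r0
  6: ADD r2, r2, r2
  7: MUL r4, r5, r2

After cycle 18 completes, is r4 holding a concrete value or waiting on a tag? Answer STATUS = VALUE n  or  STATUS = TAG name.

  c1: issue ADD r0<-Add1  regs: r0:Add1,r1:5,r2:4,r3:3,r4:8,r5:7
  c2: issue MUL r3<-Mul1  regs: r0:Add1,r1:5,r2:4,r3:Mul1,r4:8,r5:7
  c3: CDB Add1=12; issue ADD r1<-Add1  regs: r0:12,r1:Add1,r2:4,r3:Mul1,r4:8,r5:7
  c4: issue MUL r3<-Mul2  regs: r0:12,r1:Add1,r2:4,r3:Mul2,r4:8,r5:7
  c5: CDB Add1=13; stall  regs: r0:12,r1:13,r2:4,r3:Mul2,r4:8,r5:7
  c6: CDB Mul1=12; issue MUL r5<-Mul1  regs: r0:12,r1:13,r2:4,r3:Mul2,r4:8,r5:Mul1
  c7: stall  regs: r0:12,r1:13,r2:4,r3:Mul2,r4:8,r5:Mul1
  c8: stall  regs: r0:12,r1:13,r2:4,r3:Mul2,r4:8,r5:Mul1
  c9: stall  regs: r0:12,r1:13,r2:4,r3:Mul2,r4:8,r5:Mul1
  c10: CDB Mul1=32; issue MUL r5<-Mul1  regs: r0:12,r1:13,r2:4,r3:Mul2,r4:8,r5:Mul1
  c11: CDB Mul2=144; issue ADD r2<-Add1  regs: r0:12,r1:13,r2:Add1,r3:144,r4:8,r5:Mul1
  c12: issue MUL r4<-Mul2  regs: r0:12,r1:13,r2:Add1,r3:144,r4:Mul2,r5:Mul1
  c13: CDB Add1=8  regs: r0:12,r1:13,r2:8,r3:144,r4:Mul2,r5:Mul1
  c14: CDB Mul1=48  regs: r0:12,r1:13,r2:8,r3:144,r4:Mul2,r5:48
  c15: -  regs: r0:12,r1:13,r2:8,r3:144,r4:Mul2,r5:48
  c16: -  regs: r0:12,r1:13,r2:8,r3:144,r4:Mul2,r5:48
  c17: -  regs: r0:12,r1:13,r2:8,r3:144,r4:Mul2,r5:48
  c18: CDB Mul2=384  regs: r0:12,r1:13,r2:8,r3:144,r4:384,r5:48

STATUS = VALUE 384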